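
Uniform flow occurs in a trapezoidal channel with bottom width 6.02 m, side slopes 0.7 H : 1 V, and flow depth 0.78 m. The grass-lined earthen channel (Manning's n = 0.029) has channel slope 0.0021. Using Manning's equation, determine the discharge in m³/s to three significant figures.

A = (b + z·y)·y = (6.02 + 0.7×0.78)×0.78 = 5.121 m²
P = b + 2y√(1+z²) = 6.02 + 2×0.78×√(1+0.7²) = 7.924 m
R = A/P = 5.121/7.924 = 0.6463 m
Q = (1/n)·A·R^(2/3)·S^(1/2) = (1/0.029) × 5.121 × 0.6463^(2/3) × 0.0021^(1/2) = 6.050 m³/s

6.05 m³/s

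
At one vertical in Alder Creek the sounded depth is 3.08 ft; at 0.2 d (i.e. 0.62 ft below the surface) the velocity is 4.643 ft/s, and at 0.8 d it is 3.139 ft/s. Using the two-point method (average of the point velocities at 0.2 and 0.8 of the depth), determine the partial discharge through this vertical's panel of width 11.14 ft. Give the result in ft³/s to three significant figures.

134 ft³/s

v̄ = (4.643 + 3.139) / 2 = 3.891 ft/s
q = v̄ × d × w = 3.891 × 3.08 × 11.14 = 133.5 ft³/s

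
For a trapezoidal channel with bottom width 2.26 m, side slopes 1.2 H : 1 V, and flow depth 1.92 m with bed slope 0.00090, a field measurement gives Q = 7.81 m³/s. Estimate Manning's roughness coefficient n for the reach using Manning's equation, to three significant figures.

A = (b + z·y)·y = (2.26 + 1.2×1.92)×1.92 = 8.763 m²
P = b + 2y√(1+z²) = 2.26 + 2×1.92×√(1+1.2²) = 8.258 m
R = A/P = 8.763/8.258 = 1.061 m
n = (1/Q)·A·R^(2/3)·S^(1/2) = (1/7.81) × 8.763 × 1.040 × 0.03000 = 0.03502

0.0350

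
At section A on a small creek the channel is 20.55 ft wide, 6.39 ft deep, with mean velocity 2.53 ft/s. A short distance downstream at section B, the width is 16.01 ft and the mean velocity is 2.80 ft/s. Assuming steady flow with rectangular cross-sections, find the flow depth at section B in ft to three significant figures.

Q = A₁V₁ = (20.55×6.39) × 2.53 = 332.2 ft³/s
d₂ = Q/(b₂ V₂) = 332.2/(16.01×2.80) = 7.411 ft

7.41 ft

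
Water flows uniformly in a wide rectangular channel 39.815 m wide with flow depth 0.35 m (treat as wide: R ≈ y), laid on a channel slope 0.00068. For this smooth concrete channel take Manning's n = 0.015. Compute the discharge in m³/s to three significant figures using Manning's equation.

A = b·y = 39.815 × 0.35 = 13.94 m²
Wide channel: R ≈ y = 0.35 m
Q = (1/n)·A·R^(2/3)·S^(1/2) = (1/0.015) × 13.94 × 0.3500^(2/3) × 0.00068^(1/2) = 12.03 m³/s

12.0 m³/s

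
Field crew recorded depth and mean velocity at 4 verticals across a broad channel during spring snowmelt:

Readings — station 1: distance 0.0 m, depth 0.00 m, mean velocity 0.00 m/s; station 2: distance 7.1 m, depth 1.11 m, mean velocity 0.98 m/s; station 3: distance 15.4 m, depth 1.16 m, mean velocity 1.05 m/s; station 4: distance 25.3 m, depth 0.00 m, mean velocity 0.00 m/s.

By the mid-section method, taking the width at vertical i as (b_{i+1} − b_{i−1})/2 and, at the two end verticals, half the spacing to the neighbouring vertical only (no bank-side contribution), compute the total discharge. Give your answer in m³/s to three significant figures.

19.5 m³/s

w_2 = (15.4 − 0.0)/2 = 7.7 m; q_2 = 0.98 × 1.11 × 7.7 = 8.376 m³/s
w_3 = (25.3 − 7.1)/2 = 9.1 m; q_3 = 1.05 × 1.16 × 9.1 = 11.08 m³/s
Stations 1, 4 contribute zero (depth or velocity is 0).
Q = Σ qᵢ = 19.46 m³/s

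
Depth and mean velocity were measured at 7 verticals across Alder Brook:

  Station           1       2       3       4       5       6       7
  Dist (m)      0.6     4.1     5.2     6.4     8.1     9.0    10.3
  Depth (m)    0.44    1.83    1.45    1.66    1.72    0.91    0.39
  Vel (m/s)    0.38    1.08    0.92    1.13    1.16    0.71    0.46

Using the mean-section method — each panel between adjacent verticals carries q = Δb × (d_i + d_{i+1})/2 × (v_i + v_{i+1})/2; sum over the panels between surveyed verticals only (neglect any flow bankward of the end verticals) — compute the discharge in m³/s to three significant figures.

Panel 1-2: Δb = 3.5 m, d̄ = (0.44+1.83)/2 = 1.135, v̄ = (0.38+1.08)/2 = 0.73 → q = 3.5×1.135×0.73 = 2.900 m³/s
Panel 2-3: Δb = 1.1 m, d̄ = (1.83+1.45)/2 = 1.64, v̄ = (1.08+0.92)/2 = 1 → q = 1.1×1.64×1 = 1.804 m³/s
Panel 3-4: Δb = 1.2 m, d̄ = (1.45+1.66)/2 = 1.555, v̄ = (0.92+1.13)/2 = 1.025 → q = 1.2×1.555×1.025 = 1.913 m³/s
Panel 4-5: Δb = 1.7 m, d̄ = (1.66+1.72)/2 = 1.69, v̄ = (1.13+1.16)/2 = 1.145 → q = 1.7×1.69×1.145 = 3.290 m³/s
Panel 5-6: Δb = 0.9 m, d̄ = (1.72+0.91)/2 = 1.315, v̄ = (1.16+0.71)/2 = 0.935 → q = 0.9×1.315×0.935 = 1.107 m³/s
Panel 6-7: Δb = 1.3 m, d̄ = (0.91+0.39)/2 = 0.65, v̄ = (0.71+0.46)/2 = 0.585 → q = 1.3×0.65×0.585 = 0.4943 m³/s
Q = Σ q = 11.51 m³/s

11.5 m³/s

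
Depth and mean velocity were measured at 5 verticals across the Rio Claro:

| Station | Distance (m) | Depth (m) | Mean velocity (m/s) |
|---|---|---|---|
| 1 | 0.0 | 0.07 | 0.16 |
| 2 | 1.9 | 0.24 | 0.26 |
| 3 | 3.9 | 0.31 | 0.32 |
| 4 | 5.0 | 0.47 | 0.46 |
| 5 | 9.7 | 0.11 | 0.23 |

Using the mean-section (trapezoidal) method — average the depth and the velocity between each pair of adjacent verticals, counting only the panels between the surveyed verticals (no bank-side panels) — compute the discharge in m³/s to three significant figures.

0.859 m³/s

Panel 1-2: Δb = 1.9 m, d̄ = (0.07+0.24)/2 = 0.155, v̄ = (0.16+0.26)/2 = 0.21 → q = 1.9×0.155×0.21 = 0.06185 m³/s
Panel 2-3: Δb = 2 m, d̄ = (0.24+0.31)/2 = 0.275, v̄ = (0.26+0.32)/2 = 0.29 → q = 2×0.275×0.29 = 0.1595 m³/s
Panel 3-4: Δb = 1.1 m, d̄ = (0.31+0.47)/2 = 0.39, v̄ = (0.32+0.46)/2 = 0.39 → q = 1.1×0.39×0.39 = 0.1673 m³/s
Panel 4-5: Δb = 4.7 m, d̄ = (0.47+0.11)/2 = 0.29, v̄ = (0.46+0.23)/2 = 0.345 → q = 4.7×0.29×0.345 = 0.4702 m³/s
Q = Σ q = 0.8589 m³/s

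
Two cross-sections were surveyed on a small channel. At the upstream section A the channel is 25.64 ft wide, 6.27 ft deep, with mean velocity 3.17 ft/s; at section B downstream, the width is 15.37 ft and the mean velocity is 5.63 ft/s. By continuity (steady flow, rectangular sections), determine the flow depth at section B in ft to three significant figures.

5.89 ft

Q = A₁V₁ = (25.64×6.27) × 3.17 = 509.6 ft³/s
d₂ = Q/(b₂ V₂) = 509.6/(15.37×5.63) = 5.889 ft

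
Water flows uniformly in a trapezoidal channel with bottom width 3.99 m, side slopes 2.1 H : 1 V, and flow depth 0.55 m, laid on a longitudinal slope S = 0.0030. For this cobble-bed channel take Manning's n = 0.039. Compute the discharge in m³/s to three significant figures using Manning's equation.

A = (b + z·y)·y = (3.99 + 2.1×0.55)×0.55 = 2.830 m²
P = b + 2y√(1+z²) = 3.99 + 2×0.55×√(1+2.1²) = 6.549 m
R = A/P = 2.830/6.549 = 0.4321 m
Q = (1/n)·A·R^(2/3)·S^(1/2) = (1/0.039) × 2.830 × 0.4321^(2/3) × 0.0030^(1/2) = 2.272 m³/s

2.27 m³/s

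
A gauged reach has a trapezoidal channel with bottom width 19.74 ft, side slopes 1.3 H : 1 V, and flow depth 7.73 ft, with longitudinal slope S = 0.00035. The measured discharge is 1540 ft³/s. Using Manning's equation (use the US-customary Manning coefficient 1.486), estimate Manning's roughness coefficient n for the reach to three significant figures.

0.0123

A = (b + z·y)·y = (19.74 + 1.3×7.73)×7.73 = 230.3 ft²
P = b + 2y√(1+z²) = 19.74 + 2×7.73×√(1+1.3²) = 45.10 ft
R = A/P = 230.3/45.10 = 5.106 ft
n = (1.486/Q)·A·R^(2/3)·S^(1/2) = (1.486/1540) × 230.3 × 2.965 × 0.01871 = 0.01233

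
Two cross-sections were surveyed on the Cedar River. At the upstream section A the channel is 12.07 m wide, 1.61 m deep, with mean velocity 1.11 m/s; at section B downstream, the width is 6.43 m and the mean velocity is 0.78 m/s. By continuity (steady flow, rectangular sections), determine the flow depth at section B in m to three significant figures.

Q = A₁V₁ = (12.07×1.61) × 1.11 = 21.57 m³/s
d₂ = Q/(b₂ V₂) = 21.57/(6.43×0.78) = 4.301 m

4.30 m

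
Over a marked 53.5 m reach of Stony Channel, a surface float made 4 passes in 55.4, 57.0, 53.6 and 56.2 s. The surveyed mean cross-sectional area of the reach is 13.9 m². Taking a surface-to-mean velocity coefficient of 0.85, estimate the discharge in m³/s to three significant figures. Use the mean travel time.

t̄ = (55.4 + 57.0 + 53.6 + 56.2) / 4 = 55.55 s
v_surface = L / t̄ = 53.5 / 55.55 = 0.9631 m/s
v_mean = 0.85 × 0.9631 = 0.8186 m/s
Q = A × v_mean = 13.9 × 0.8186 = 11.38 m³/s

11.4 m³/s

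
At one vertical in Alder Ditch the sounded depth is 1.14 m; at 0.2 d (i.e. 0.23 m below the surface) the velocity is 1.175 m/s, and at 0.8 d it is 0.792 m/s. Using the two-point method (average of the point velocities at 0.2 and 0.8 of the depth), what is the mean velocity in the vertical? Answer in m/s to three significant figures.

v̄ = (1.175 + 0.792) / 2 = 0.9835 m/s

0.984 m/s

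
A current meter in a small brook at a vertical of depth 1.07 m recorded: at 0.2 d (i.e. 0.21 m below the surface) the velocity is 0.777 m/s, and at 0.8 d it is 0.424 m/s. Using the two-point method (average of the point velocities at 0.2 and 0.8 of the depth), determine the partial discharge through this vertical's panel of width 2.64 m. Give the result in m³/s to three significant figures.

1.70 m³/s

v̄ = (0.777 + 0.424) / 2 = 0.6005 m/s
q = v̄ × d × w = 0.6005 × 1.07 × 2.64 = 1.696 m³/s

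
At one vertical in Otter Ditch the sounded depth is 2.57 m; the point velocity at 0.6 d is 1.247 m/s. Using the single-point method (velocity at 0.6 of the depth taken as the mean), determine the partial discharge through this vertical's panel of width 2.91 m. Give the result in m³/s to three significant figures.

9.33 m³/s

v̄ = v₀.₆ = 1.247 m/s
q = v̄ × d × w = 1.247 × 2.57 × 2.91 = 9.326 m³/s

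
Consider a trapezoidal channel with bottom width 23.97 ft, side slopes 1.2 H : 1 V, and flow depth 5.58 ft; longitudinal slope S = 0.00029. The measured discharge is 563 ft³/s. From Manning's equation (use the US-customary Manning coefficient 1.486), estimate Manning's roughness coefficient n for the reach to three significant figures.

A = (b + z·y)·y = (23.97 + 1.2×5.58)×5.58 = 171.1 ft²
P = b + 2y√(1+z²) = 23.97 + 2×5.58×√(1+1.2²) = 41.40 ft
R = A/P = 171.1/41.40 = 4.133 ft
n = (1.486/Q)·A·R^(2/3)·S^(1/2) = (1.486/563) × 171.1 × 2.575 × 0.01703 = 0.01981

0.0198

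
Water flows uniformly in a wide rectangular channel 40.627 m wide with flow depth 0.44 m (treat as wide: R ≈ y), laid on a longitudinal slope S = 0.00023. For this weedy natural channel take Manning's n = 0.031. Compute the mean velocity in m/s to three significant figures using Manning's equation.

A = b·y = 40.627 × 0.44 = 17.88 m²
Wide channel: R ≈ y = 0.44 m
Q = (1/n)·A·R^(2/3)·S^(1/2) = (1/0.031) × 17.88 × 0.4400^(2/3) × 0.00023^(1/2) = 5.059 m³/s
V = Q/A = 5.059/17.88 = 0.2830 m/s

0.283 m/s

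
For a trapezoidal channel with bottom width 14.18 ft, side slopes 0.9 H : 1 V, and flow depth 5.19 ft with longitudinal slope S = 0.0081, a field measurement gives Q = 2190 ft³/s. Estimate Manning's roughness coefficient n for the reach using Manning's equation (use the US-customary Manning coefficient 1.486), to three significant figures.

A = (b + z·y)·y = (14.18 + 0.9×5.19)×5.19 = 97.84 ft²
P = b + 2y√(1+z²) = 14.18 + 2×5.19×√(1+0.9²) = 28.14 ft
R = A/P = 97.84/28.14 = 3.476 ft
n = (1.486/Q)·A·R^(2/3)·S^(1/2) = (1.486/2190) × 97.84 × 2.295 × 0.09000 = 0.01371

0.0137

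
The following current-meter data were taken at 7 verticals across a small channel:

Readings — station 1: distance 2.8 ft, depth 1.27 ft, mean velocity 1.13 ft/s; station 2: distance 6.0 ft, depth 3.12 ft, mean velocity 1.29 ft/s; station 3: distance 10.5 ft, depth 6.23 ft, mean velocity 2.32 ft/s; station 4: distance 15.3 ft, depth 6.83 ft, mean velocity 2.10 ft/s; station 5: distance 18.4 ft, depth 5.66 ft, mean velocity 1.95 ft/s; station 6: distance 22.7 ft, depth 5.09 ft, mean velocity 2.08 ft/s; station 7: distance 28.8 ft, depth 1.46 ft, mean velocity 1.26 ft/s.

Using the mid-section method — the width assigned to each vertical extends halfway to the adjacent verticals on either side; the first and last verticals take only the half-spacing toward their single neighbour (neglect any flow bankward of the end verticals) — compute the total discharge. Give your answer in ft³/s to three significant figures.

243 ft³/s

w_1 = (6.0 − 2.8)/2 = 1.6 ft; q_1 = 1.13 × 1.27 × 1.6 = 2.296 ft³/s
w_2 = (10.5 − 2.8)/2 = 3.85 ft; q_2 = 1.29 × 3.12 × 3.85 = 15.50 ft³/s
w_3 = (15.3 − 6.0)/2 = 4.65 ft; q_3 = 2.32 × 6.23 × 4.65 = 67.21 ft³/s
w_4 = (18.4 − 10.5)/2 = 3.95 ft; q_4 = 2.10 × 6.83 × 3.95 = 56.65 ft³/s
w_5 = (22.7 − 15.3)/2 = 3.7 ft; q_5 = 1.95 × 5.66 × 3.7 = 40.84 ft³/s
w_6 = (28.8 − 18.4)/2 = 5.2 ft; q_6 = 2.08 × 5.09 × 5.2 = 55.05 ft³/s
w_7 = (28.8 − 22.7)/2 = 3.05 ft; q_7 = 1.26 × 1.46 × 3.05 = 5.611 ft³/s
Q = Σ qᵢ = 243.2 ft³/s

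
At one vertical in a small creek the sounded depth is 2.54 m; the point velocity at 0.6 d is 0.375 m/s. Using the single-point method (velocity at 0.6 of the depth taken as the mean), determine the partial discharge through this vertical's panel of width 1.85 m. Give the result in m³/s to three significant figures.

v̄ = v₀.₆ = 0.375 m/s
q = v̄ × d × w = 0.3750 × 2.54 × 1.85 = 1.762 m³/s

1.76 m³/s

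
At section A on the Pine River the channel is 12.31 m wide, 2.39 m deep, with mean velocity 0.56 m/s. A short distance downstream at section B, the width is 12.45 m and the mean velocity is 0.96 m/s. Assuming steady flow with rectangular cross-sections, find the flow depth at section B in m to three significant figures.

Q = A₁V₁ = (12.31×2.39) × 0.56 = 16.48 m³/s
d₂ = Q/(b₂ V₂) = 16.48/(12.45×0.96) = 1.378 m

1.38 m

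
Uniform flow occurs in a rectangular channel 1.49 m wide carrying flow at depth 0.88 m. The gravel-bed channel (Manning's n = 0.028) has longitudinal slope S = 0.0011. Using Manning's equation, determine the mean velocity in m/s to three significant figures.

A = b·y = 1.49 × 0.88 = 1.311 m²
P = b + 2y = 1.49 + 2×0.88 = 3.250 m
R = A/P = 1.311/3.250 = 0.4034 m
Q = (1/n)·A·R^(2/3)·S^(1/2) = (1/0.028) × 1.311 × 0.4034^(2/3) × 0.0011^(1/2) = 0.8480 m³/s
V = Q/A = 0.8480/1.311 = 0.6467 m/s

0.647 m/s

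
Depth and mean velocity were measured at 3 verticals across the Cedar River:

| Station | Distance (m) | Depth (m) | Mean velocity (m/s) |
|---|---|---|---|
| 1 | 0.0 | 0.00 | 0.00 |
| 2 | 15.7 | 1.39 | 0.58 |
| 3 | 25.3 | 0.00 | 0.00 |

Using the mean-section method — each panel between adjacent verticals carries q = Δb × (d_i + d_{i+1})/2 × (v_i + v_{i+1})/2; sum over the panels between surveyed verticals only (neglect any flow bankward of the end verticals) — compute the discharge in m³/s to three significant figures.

Panel 1-2: Δb = 15.7 m, d̄ = (0.00+1.39)/2 = 0.695, v̄ = (0.00+0.58)/2 = 0.29 → q = 15.7×0.695×0.29 = 3.164 m³/s
Panel 2-3: Δb = 9.6 m, d̄ = (1.39+0.00)/2 = 0.695, v̄ = (0.58+0.00)/2 = 0.29 → q = 9.6×0.695×0.29 = 1.935 m³/s
Q = Σ q = 5.099 m³/s

5.10 m³/s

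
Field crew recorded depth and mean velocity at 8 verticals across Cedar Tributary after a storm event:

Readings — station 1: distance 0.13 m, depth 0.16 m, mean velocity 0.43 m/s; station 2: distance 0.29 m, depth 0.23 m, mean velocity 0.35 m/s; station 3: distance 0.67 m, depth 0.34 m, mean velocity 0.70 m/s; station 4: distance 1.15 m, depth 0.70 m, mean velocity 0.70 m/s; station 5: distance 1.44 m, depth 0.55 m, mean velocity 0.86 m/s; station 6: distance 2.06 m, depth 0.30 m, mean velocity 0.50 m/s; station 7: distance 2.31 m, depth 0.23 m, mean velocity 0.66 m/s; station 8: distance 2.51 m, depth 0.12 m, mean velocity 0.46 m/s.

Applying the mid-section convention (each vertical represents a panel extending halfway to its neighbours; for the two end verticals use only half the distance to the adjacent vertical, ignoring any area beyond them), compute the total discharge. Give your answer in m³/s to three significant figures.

w_1 = (0.29 − 0.13)/2 = 0.08 m; q_1 = 0.43 × 0.16 × 0.08 = 0.005504 m³/s
w_2 = (0.67 − 0.13)/2 = 0.27 m; q_2 = 0.35 × 0.23 × 0.27 = 0.02174 m³/s
w_3 = (1.15 − 0.29)/2 = 0.43 m; q_3 = 0.70 × 0.34 × 0.43 = 0.1023 m³/s
w_4 = (1.44 − 0.67)/2 = 0.385 m; q_4 = 0.70 × 0.70 × 0.385 = 0.1887 m³/s
w_5 = (2.06 − 1.15)/2 = 0.455 m; q_5 = 0.86 × 0.55 × 0.455 = 0.2152 m³/s
w_6 = (2.31 − 1.44)/2 = 0.435 m; q_6 = 0.50 × 0.30 × 0.435 = 0.06525 m³/s
w_7 = (2.51 − 2.06)/2 = 0.225 m; q_7 = 0.66 × 0.23 × 0.225 = 0.03416 m³/s
w_8 = (2.51 − 2.31)/2 = 0.1 m; q_8 = 0.46 × 0.12 × 0.1 = 0.005520 m³/s
Q = Σ qᵢ = 0.6384 m³/s

0.638 m³/s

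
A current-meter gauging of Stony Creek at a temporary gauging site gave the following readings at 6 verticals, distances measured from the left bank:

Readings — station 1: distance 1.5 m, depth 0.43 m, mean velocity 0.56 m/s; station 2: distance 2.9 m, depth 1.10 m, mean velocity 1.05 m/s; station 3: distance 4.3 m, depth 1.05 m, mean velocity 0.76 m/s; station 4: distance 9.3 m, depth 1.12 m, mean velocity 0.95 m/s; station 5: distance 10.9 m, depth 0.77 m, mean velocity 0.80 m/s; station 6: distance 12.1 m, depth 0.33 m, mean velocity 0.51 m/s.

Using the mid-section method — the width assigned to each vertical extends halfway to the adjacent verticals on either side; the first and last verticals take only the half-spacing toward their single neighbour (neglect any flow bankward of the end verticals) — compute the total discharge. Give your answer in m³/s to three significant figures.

w_1 = (2.9 − 1.5)/2 = 0.7 m; q_1 = 0.56 × 0.43 × 0.7 = 0.1686 m³/s
w_2 = (4.3 − 1.5)/2 = 1.4 m; q_2 = 1.05 × 1.10 × 1.4 = 1.617 m³/s
w_3 = (9.3 − 2.9)/2 = 3.2 m; q_3 = 0.76 × 1.05 × 3.2 = 2.554 m³/s
w_4 = (10.9 − 4.3)/2 = 3.3 m; q_4 = 0.95 × 1.12 × 3.3 = 3.511 m³/s
w_5 = (12.1 − 9.3)/2 = 1.4 m; q_5 = 0.80 × 0.77 × 1.4 = 0.8624 m³/s
w_6 = (12.1 − 10.9)/2 = 0.6 m; q_6 = 0.51 × 0.33 × 0.6 = 0.1010 m³/s
Q = Σ qᵢ = 8.814 m³/s

8.81 m³/s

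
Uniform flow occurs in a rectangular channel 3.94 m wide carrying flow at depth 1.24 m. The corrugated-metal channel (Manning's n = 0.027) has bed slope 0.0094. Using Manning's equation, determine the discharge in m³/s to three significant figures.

14.6 m³/s

A = b·y = 3.94 × 1.24 = 4.886 m²
P = b + 2y = 3.94 + 2×1.24 = 6.420 m
R = A/P = 4.886/6.420 = 0.7610 m
Q = (1/n)·A·R^(2/3)·S^(1/2) = (1/0.027) × 4.886 × 0.7610^(2/3) × 0.0094^(1/2) = 14.62 m³/s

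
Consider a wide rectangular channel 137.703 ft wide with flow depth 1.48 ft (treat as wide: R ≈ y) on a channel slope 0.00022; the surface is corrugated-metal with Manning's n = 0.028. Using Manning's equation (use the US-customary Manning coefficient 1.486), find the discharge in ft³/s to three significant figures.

A = b·y = 137.703 × 1.48 = 203.8 ft²
Wide channel: R ≈ y = 1.48 ft
Q = (1.486/n)·A·R^(2/3)·S^(1/2) = (1.486/0.028) × 203.8 × 1.480^(2/3) × 0.00022^(1/2) = 208.3 ft³/s

208 ft³/s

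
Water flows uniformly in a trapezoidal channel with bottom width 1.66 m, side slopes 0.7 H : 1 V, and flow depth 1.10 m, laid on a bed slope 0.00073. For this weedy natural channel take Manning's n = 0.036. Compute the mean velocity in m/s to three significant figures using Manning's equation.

0.543 m/s

A = (b + z·y)·y = (1.66 + 0.7×1.10)×1.10 = 2.673 m²
P = b + 2y√(1+z²) = 1.66 + 2×1.10×√(1+0.7²) = 4.345 m
R = A/P = 2.673/4.345 = 0.6151 m
Q = (1/n)·A·R^(2/3)·S^(1/2) = (1/0.036) × 2.673 × 0.6151^(2/3) × 0.00073^(1/2) = 1.451 m³/s
V = Q/A = 1.451/2.673 = 0.5428 m/s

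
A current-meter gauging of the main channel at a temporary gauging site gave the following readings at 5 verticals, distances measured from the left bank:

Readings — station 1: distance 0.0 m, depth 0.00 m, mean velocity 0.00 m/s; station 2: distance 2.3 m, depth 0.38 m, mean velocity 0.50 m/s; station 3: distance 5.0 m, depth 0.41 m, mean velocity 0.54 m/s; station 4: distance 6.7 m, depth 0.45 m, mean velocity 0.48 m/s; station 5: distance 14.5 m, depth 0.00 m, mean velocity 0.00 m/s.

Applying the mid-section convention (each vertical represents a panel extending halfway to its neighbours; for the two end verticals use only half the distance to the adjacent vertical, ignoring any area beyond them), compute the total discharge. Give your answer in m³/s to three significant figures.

1.99 m³/s

w_2 = (5.0 − 0.0)/2 = 2.5 m; q_2 = 0.50 × 0.38 × 2.5 = 0.4750 m³/s
w_3 = (6.7 − 2.3)/2 = 2.2 m; q_3 = 0.54 × 0.41 × 2.2 = 0.4871 m³/s
w_4 = (14.5 − 5.0)/2 = 4.75 m; q_4 = 0.48 × 0.45 × 4.75 = 1.026 m³/s
Stations 1, 5 contribute zero (depth or velocity is 0).
Q = Σ qᵢ = 1.988 m³/s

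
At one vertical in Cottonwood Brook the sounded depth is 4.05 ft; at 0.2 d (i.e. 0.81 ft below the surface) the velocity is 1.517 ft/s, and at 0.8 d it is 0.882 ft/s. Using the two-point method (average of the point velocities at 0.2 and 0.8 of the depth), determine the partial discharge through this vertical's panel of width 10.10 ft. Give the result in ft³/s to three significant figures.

49.1 ft³/s

v̄ = (1.517 + 0.882) / 2 = 1.200 ft/s
q = v̄ × d × w = 1.200 × 4.05 × 10.10 = 49.07 ft³/s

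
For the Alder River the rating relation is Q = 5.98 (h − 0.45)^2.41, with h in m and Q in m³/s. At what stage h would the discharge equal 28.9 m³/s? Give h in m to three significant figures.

h − h₀ = (Q/C)^(1/b) = (28.9/5.98)^(1/2.41) = 1.923 m
h = 0.45 + 1.923 = 2.373 m

2.37 m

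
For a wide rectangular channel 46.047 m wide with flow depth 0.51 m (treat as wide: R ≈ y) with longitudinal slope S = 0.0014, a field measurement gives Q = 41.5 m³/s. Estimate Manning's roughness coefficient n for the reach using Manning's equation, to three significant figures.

A = b·y = 46.047 × 0.51 = 23.48 m²
Wide channel: R ≈ y = 0.51 m
n = (1/Q)·A·R^(2/3)·S^(1/2) = (1/41.5) × 23.48 × 0.6383 × 0.03742 = 0.01352

0.0135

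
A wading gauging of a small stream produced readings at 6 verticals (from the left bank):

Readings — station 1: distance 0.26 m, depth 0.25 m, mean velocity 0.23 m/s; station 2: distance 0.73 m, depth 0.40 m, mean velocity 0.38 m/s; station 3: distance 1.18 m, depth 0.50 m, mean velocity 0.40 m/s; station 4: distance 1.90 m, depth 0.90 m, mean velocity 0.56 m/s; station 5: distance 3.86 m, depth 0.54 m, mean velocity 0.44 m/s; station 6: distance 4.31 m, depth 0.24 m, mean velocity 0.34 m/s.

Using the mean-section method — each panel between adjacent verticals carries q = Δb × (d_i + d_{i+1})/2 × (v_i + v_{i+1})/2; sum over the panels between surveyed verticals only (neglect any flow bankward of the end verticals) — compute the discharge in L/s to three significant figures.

1140 L/s

Panel 1-2: Δb = 0.47 m, d̄ = (0.25+0.40)/2 = 0.325, v̄ = (0.23+0.38)/2 = 0.305 → q = 0.47×0.325×0.305 = 0.04659 m³/s
Panel 2-3: Δb = 0.45 m, d̄ = (0.40+0.50)/2 = 0.45, v̄ = (0.38+0.40)/2 = 0.39 → q = 0.45×0.45×0.39 = 0.07898 m³/s
Panel 3-4: Δb = 0.72 m, d̄ = (0.50+0.90)/2 = 0.7, v̄ = (0.40+0.56)/2 = 0.48 → q = 0.72×0.7×0.48 = 0.2419 m³/s
Panel 4-5: Δb = 1.96 m, d̄ = (0.90+0.54)/2 = 0.72, v̄ = (0.56+0.44)/2 = 0.5 → q = 1.96×0.72×0.5 = 0.7056 m³/s
Panel 5-6: Δb = 0.45 m, d̄ = (0.54+0.24)/2 = 0.39, v̄ = (0.44+0.34)/2 = 0.39 → q = 0.45×0.39×0.39 = 0.06845 m³/s
Q = Σ q = 1.142 m³/s
= 1.142 × 1000 = 1142 L/s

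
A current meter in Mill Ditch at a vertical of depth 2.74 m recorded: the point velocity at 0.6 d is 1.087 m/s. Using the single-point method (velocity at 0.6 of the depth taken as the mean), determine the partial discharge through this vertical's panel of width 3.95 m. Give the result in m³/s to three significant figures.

11.8 m³/s

v̄ = v₀.₆ = 1.087 m/s
q = v̄ × d × w = 1.087 × 2.74 × 3.95 = 11.76 m³/s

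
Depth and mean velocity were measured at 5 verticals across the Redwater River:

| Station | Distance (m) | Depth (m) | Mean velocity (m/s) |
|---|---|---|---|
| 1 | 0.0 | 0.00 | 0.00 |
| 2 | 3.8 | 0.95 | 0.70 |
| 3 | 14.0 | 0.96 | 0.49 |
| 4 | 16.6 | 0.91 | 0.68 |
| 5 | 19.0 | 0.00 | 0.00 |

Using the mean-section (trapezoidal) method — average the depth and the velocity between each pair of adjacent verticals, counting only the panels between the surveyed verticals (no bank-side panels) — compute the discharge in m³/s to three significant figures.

8.22 m³/s

Panel 1-2: Δb = 3.8 m, d̄ = (0.00+0.95)/2 = 0.475, v̄ = (0.00+0.70)/2 = 0.35 → q = 3.8×0.475×0.35 = 0.6318 m³/s
Panel 2-3: Δb = 10.2 m, d̄ = (0.95+0.96)/2 = 0.955, v̄ = (0.70+0.49)/2 = 0.595 → q = 10.2×0.955×0.595 = 5.796 m³/s
Panel 3-4: Δb = 2.6 m, d̄ = (0.96+0.91)/2 = 0.935, v̄ = (0.49+0.68)/2 = 0.585 → q = 2.6×0.935×0.585 = 1.422 m³/s
Panel 4-5: Δb = 2.4 m, d̄ = (0.91+0.00)/2 = 0.455, v̄ = (0.68+0.00)/2 = 0.34 → q = 2.4×0.455×0.34 = 0.3713 m³/s
Q = Σ q = 8.221 m³/s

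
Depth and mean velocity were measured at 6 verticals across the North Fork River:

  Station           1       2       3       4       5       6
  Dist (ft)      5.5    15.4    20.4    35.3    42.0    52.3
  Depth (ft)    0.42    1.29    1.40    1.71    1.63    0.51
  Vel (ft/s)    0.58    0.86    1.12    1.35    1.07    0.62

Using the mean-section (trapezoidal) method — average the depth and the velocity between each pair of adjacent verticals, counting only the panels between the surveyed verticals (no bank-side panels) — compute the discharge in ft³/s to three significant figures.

64.2 ft³/s

Panel 1-2: Δb = 9.9 ft, d̄ = (0.42+1.29)/2 = 0.855, v̄ = (0.58+0.86)/2 = 0.72 → q = 9.9×0.855×0.72 = 6.094 ft³/s
Panel 2-3: Δb = 5 ft, d̄ = (1.29+1.40)/2 = 1.345, v̄ = (0.86+1.12)/2 = 0.99 → q = 5×1.345×0.99 = 6.658 ft³/s
Panel 3-4: Δb = 14.9 ft, d̄ = (1.40+1.71)/2 = 1.555, v̄ = (1.12+1.35)/2 = 1.235 → q = 14.9×1.555×1.235 = 28.61 ft³/s
Panel 4-5: Δb = 6.7 ft, d̄ = (1.71+1.63)/2 = 1.67, v̄ = (1.35+1.07)/2 = 1.21 → q = 6.7×1.67×1.21 = 13.54 ft³/s
Panel 5-6: Δb = 10.3 ft, d̄ = (1.63+0.51)/2 = 1.07, v̄ = (1.07+0.62)/2 = 0.845 → q = 10.3×1.07×0.845 = 9.313 ft³/s
Q = Σ q = 64.22 ft³/s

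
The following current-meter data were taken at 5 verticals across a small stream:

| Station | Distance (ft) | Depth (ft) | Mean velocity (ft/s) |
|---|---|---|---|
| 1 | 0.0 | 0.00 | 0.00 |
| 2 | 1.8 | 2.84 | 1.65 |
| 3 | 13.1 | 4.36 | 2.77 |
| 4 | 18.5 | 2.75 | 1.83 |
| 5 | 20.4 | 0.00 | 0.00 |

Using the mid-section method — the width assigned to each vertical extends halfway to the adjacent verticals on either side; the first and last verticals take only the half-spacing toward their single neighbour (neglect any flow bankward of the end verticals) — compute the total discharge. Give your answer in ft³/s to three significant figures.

150 ft³/s

w_2 = (13.1 − 0.0)/2 = 6.55 ft; q_2 = 1.65 × 2.84 × 6.55 = 30.69 ft³/s
w_3 = (18.5 − 1.8)/2 = 8.35 ft; q_3 = 2.77 × 4.36 × 8.35 = 100.8 ft³/s
w_4 = (20.4 − 13.1)/2 = 3.65 ft; q_4 = 1.83 × 2.75 × 3.65 = 18.37 ft³/s
Stations 1, 5 contribute zero (depth or velocity is 0).
Q = Σ qᵢ = 149.9 ft³/s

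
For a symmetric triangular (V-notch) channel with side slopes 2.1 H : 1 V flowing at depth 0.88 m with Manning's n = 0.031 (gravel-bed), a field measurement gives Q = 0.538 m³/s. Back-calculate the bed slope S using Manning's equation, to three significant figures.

0.000360

A = z·y² = 2.1×0.88² = 1.626 m²
P = 2y√(1+z²) = 2×0.88×√(1+2.1²) = 4.094 m
R = A/P = 1.626/4.094 = 0.3973 m
S = (Q·n / (1·A·R^(2/3)))² = (0.538×0.031 / (1×1.626×0.5404))² = 0.0003602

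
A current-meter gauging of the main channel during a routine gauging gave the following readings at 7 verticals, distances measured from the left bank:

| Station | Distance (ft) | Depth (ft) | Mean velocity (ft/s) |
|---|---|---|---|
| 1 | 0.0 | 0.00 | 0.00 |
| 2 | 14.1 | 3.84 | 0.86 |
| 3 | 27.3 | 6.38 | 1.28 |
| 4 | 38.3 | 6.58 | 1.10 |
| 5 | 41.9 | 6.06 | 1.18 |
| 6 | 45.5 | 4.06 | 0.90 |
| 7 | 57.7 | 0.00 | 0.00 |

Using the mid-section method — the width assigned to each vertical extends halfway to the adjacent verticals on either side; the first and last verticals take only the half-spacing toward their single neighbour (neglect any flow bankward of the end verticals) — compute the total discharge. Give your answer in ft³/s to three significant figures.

w_2 = (27.3 − 0.0)/2 = 13.65 ft; q_2 = 0.86 × 3.84 × 13.65 = 45.08 ft³/s
w_3 = (38.3 − 14.1)/2 = 12.1 ft; q_3 = 1.28 × 6.38 × 12.1 = 98.81 ft³/s
w_4 = (41.9 − 27.3)/2 = 7.3 ft; q_4 = 1.10 × 6.58 × 7.3 = 52.84 ft³/s
w_5 = (45.5 − 38.3)/2 = 3.6 ft; q_5 = 1.18 × 6.06 × 3.6 = 25.74 ft³/s
w_6 = (57.7 − 41.9)/2 = 7.9 ft; q_6 = 0.90 × 4.06 × 7.9 = 28.87 ft³/s
Stations 1, 7 contribute zero (depth or velocity is 0).
Q = Σ qᵢ = 251.3 ft³/s

251 ft³/s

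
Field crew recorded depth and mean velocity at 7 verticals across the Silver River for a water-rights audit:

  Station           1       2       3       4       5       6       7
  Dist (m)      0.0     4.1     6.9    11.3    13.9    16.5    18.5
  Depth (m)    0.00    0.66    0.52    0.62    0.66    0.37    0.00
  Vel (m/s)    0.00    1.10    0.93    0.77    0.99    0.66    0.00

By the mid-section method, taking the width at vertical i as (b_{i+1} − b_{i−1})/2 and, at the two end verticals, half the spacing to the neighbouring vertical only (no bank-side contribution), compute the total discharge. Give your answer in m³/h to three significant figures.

w_2 = (6.9 − 0.0)/2 = 3.45 m; q_2 = 1.10 × 0.66 × 3.45 = 2.505 m³/s
w_3 = (11.3 − 4.1)/2 = 3.6 m; q_3 = 0.93 × 0.52 × 3.6 = 1.741 m³/s
w_4 = (13.9 − 6.9)/2 = 3.5 m; q_4 = 0.77 × 0.62 × 3.5 = 1.671 m³/s
w_5 = (16.5 − 11.3)/2 = 2.6 m; q_5 = 0.99 × 0.66 × 2.6 = 1.699 m³/s
w_6 = (18.5 − 13.9)/2 = 2.3 m; q_6 = 0.66 × 0.37 × 2.3 = 0.5617 m³/s
Stations 1, 7 contribute zero (depth or velocity is 0).
Q = Σ qᵢ = 8.177 m³/s
= 8.177 × 3600 = 29440 m³/h

29400 m³/h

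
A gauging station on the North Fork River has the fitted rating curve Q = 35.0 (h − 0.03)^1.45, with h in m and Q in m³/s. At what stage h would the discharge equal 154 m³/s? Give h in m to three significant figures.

h − h₀ = (Q/C)^(1/b) = (154/35.0)^(1/1.45) = 2.778 m
h = 0.03 + 2.778 = 2.808 m

2.81 m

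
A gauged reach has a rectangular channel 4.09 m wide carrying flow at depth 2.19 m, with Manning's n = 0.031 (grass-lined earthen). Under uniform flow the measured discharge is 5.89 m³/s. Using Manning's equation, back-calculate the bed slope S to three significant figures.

A = b·y = 4.09 × 2.19 = 8.957 m²
P = b + 2y = 4.09 + 2×2.19 = 8.470 m
R = A/P = 8.957/8.470 = 1.058 m
S = (Q·n / (1·A·R^(2/3)))² = (5.89×0.031 / (1×8.957×1.038))² = 0.0003857

0.000386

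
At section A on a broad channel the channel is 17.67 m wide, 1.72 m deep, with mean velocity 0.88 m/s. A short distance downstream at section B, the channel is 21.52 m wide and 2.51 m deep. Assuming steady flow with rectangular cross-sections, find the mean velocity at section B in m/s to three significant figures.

0.495 m/s

Q = A₁V₁ = (17.67×1.72) × 0.88 = 26.75 m³/s
A₂ = 21.52 × 2.51 = 54.02 m²
V₂ = Q/A₂ = 26.75/54.02 = 0.4951 m/s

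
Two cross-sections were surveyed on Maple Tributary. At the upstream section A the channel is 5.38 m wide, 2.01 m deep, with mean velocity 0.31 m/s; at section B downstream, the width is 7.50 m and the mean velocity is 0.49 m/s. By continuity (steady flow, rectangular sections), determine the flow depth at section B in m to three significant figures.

Q = A₁V₁ = (5.38×2.01) × 0.31 = 3.352 m³/s
d₂ = Q/(b₂ V₂) = 3.352/(7.50×0.49) = 0.9122 m

0.912 m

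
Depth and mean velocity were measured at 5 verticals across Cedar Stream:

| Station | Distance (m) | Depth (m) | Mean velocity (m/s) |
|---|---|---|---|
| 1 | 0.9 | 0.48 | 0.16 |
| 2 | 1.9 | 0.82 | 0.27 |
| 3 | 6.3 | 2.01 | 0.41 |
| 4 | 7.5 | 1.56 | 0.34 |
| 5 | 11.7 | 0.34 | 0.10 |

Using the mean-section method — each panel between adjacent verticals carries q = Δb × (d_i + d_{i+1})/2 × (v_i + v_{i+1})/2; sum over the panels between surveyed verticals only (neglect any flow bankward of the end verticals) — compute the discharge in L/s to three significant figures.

Panel 1-2: Δb = 1 m, d̄ = (0.48+0.82)/2 = 0.65, v̄ = (0.16+0.27)/2 = 0.215 → q = 1×0.65×0.215 = 0.1398 m³/s
Panel 2-3: Δb = 4.4 m, d̄ = (0.82+2.01)/2 = 1.415, v̄ = (0.27+0.41)/2 = 0.34 → q = 4.4×1.415×0.34 = 2.117 m³/s
Panel 3-4: Δb = 1.2 m, d̄ = (2.01+1.56)/2 = 1.785, v̄ = (0.41+0.34)/2 = 0.375 → q = 1.2×1.785×0.375 = 0.8033 m³/s
Panel 4-5: Δb = 4.2 m, d̄ = (1.56+0.34)/2 = 0.95, v̄ = (0.34+0.10)/2 = 0.22 → q = 4.2×0.95×0.22 = 0.8778 m³/s
Q = Σ q = 3.938 m³/s
= 3.938 × 1000 = 3938 L/s

3940 L/s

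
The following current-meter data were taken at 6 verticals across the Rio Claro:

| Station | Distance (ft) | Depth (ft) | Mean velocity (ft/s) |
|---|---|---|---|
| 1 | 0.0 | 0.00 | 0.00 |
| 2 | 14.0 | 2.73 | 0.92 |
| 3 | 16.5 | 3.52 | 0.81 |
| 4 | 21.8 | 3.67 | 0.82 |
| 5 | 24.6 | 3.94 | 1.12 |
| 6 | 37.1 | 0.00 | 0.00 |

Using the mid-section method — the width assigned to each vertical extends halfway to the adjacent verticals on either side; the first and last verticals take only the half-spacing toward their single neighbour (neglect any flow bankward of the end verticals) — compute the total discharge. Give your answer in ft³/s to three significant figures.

w_2 = (16.5 − 0.0)/2 = 8.25 ft; q_2 = 0.92 × 2.73 × 8.25 = 20.72 ft³/s
w_3 = (21.8 − 14.0)/2 = 3.9 ft; q_3 = 0.81 × 3.52 × 3.9 = 11.12 ft³/s
w_4 = (24.6 − 16.5)/2 = 4.05 ft; q_4 = 0.82 × 3.67 × 4.05 = 12.19 ft³/s
w_5 = (37.1 − 21.8)/2 = 7.65 ft; q_5 = 1.12 × 3.94 × 7.65 = 33.76 ft³/s
Stations 1, 6 contribute zero (depth or velocity is 0).
Q = Σ qᵢ = 77.79 ft³/s

77.8 ft³/s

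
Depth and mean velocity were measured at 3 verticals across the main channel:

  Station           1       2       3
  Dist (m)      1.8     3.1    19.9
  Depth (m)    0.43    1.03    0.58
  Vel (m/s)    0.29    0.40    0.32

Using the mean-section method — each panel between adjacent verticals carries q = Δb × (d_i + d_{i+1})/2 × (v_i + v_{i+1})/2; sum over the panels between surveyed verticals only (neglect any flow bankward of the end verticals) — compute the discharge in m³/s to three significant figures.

Panel 1-2: Δb = 1.3 m, d̄ = (0.43+1.03)/2 = 0.73, v̄ = (0.29+0.40)/2 = 0.345 → q = 1.3×0.73×0.345 = 0.3274 m³/s
Panel 2-3: Δb = 16.8 m, d̄ = (1.03+0.58)/2 = 0.805, v̄ = (0.40+0.32)/2 = 0.36 → q = 16.8×0.805×0.36 = 4.869 m³/s
Q = Σ q = 5.196 m³/s

5.20 m³/s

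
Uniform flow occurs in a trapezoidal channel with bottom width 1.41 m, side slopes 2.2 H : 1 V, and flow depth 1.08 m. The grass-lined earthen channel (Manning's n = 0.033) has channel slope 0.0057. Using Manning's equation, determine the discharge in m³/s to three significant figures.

A = (b + z·y)·y = (1.41 + 2.2×1.08)×1.08 = 4.089 m²
P = b + 2y√(1+z²) = 1.41 + 2×1.08×√(1+2.2²) = 6.630 m
R = A/P = 4.089/6.630 = 0.6167 m
Q = (1/n)·A·R^(2/3)·S^(1/2) = (1/0.033) × 4.089 × 0.6167^(2/3) × 0.0057^(1/2) = 6.778 m³/s

6.78 m³/s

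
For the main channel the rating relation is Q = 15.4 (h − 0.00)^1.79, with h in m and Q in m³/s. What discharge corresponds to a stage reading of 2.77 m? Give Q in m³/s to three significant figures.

Q = 15.4 × (2.77 − 0.00)^1.79 = 15.4 × 2.77^1.79 = 95.40 m³/s

95.4 m³/s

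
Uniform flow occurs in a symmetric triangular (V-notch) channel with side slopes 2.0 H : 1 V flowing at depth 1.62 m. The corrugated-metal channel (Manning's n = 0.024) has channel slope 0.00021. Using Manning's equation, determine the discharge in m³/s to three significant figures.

2.56 m³/s

A = z·y² = 2.0×1.62² = 5.249 m²
P = 2y√(1+z²) = 2×1.62×√(1+2.0²) = 7.245 m
R = A/P = 5.249/7.245 = 0.7245 m
Q = (1/n)·A·R^(2/3)·S^(1/2) = (1/0.024) × 5.249 × 0.7245^(2/3) × 0.00021^(1/2) = 2.556 m³/s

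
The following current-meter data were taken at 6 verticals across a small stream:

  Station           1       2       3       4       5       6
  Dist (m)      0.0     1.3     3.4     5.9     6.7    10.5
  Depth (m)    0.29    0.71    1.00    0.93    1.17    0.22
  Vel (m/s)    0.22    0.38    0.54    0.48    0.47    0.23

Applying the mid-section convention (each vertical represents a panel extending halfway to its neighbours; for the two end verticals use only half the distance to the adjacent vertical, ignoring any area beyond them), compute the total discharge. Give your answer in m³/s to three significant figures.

w_1 = (1.3 − 0.0)/2 = 0.65 m; q_1 = 0.22 × 0.29 × 0.65 = 0.04147 m³/s
w_2 = (3.4 − 0.0)/2 = 1.7 m; q_2 = 0.38 × 0.71 × 1.7 = 0.4587 m³/s
w_3 = (5.9 − 1.3)/2 = 2.3 m; q_3 = 0.54 × 1.00 × 2.3 = 1.242 m³/s
w_4 = (6.7 − 3.4)/2 = 1.65 m; q_4 = 0.48 × 0.93 × 1.65 = 0.7366 m³/s
w_5 = (10.5 − 5.9)/2 = 2.3 m; q_5 = 0.47 × 1.17 × 2.3 = 1.265 m³/s
w_6 = (10.5 − 6.7)/2 = 1.9 m; q_6 = 0.23 × 0.22 × 1.9 = 0.09614 m³/s
Q = Σ qᵢ = 3.840 m³/s

3.84 m³/s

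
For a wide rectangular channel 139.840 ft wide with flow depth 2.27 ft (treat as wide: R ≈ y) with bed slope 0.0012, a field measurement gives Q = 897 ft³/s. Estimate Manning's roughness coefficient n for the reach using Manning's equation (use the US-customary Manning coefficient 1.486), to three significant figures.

A = b·y = 139.840 × 2.27 = 317.4 ft²
Wide channel: R ≈ y = 2.27 ft
n = (1.486/Q)·A·R^(2/3)·S^(1/2) = (1.486/897) × 317.4 × 1.727 × 0.03464 = 0.03146

0.0315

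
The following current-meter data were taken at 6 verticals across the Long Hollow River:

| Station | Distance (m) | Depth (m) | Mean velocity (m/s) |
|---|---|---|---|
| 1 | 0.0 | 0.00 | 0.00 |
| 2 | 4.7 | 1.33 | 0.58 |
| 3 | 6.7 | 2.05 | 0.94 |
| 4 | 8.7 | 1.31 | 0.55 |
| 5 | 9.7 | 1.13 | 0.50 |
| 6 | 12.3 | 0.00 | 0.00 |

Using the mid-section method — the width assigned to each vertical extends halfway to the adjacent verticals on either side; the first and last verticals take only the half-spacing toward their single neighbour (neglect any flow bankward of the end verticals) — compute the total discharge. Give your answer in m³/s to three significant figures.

8.54 m³/s

w_2 = (6.7 − 0.0)/2 = 3.35 m; q_2 = 0.58 × 1.33 × 3.35 = 2.584 m³/s
w_3 = (8.7 − 4.7)/2 = 2 m; q_3 = 0.94 × 2.05 × 2 = 3.854 m³/s
w_4 = (9.7 − 6.7)/2 = 1.5 m; q_4 = 0.55 × 1.31 × 1.5 = 1.081 m³/s
w_5 = (12.3 − 8.7)/2 = 1.8 m; q_5 = 0.50 × 1.13 × 1.8 = 1.017 m³/s
Stations 1, 6 contribute zero (depth or velocity is 0).
Q = Σ qᵢ = 8.536 m³/s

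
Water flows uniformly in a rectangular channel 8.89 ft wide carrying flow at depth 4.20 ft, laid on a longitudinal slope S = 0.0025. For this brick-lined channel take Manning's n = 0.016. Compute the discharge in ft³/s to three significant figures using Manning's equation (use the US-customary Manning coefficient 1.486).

A = b·y = 8.89 × 4.20 = 37.34 ft²
P = b + 2y = 8.89 + 2×4.20 = 17.29 ft
R = A/P = 37.34/17.29 = 2.160 ft
Q = (1.486/n)·A·R^(2/3)·S^(1/2) = (1.486/0.016) × 37.34 × 2.160^(2/3) × 0.0025^(1/2) = 289.7 ft³/s

290 ft³/s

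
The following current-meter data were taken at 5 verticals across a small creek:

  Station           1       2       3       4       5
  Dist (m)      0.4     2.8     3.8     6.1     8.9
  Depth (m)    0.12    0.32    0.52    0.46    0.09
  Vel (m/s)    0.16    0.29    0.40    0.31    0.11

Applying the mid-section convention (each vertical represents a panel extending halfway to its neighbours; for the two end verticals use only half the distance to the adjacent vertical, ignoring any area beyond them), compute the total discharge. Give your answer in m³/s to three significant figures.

0.901 m³/s

w_1 = (2.8 − 0.4)/2 = 1.2 m; q_1 = 0.16 × 0.12 × 1.2 = 0.02304 m³/s
w_2 = (3.8 − 0.4)/2 = 1.7 m; q_2 = 0.29 × 0.32 × 1.7 = 0.1578 m³/s
w_3 = (6.1 − 2.8)/2 = 1.65 m; q_3 = 0.40 × 0.52 × 1.65 = 0.3432 m³/s
w_4 = (8.9 − 3.8)/2 = 2.55 m; q_4 = 0.31 × 0.46 × 2.55 = 0.3636 m³/s
w_5 = (8.9 − 6.1)/2 = 1.4 m; q_5 = 0.11 × 0.09 × 1.4 = 0.01386 m³/s
Q = Σ qᵢ = 0.9015 m³/s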